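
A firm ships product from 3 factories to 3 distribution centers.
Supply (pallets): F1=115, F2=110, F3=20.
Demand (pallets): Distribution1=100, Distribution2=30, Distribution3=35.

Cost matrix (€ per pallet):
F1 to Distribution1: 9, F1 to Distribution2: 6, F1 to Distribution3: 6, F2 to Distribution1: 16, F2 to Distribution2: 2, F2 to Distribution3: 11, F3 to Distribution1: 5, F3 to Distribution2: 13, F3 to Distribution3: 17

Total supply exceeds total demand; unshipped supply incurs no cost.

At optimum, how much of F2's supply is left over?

An optimal plan:
  F1→Distribution1: 80 × €9 = €720
  F1→Distribution3: 35 × €6 = €210
  F2→Distribution2: 30 × €2 = €60
  F3→Distribution1: 20 × €5 = €100
Total cost = €1090.
F2 ships 30 of its 110, leaving 80.

80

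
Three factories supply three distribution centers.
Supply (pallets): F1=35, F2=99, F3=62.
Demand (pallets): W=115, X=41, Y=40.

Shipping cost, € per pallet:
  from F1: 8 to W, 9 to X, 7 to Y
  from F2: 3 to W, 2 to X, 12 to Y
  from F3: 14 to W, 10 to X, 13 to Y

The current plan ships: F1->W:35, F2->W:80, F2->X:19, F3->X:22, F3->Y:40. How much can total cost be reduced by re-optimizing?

Current plan cost = 35·8 + 80·3 + 19·2 + 22·10 + 40·13 = €1298.
Optimal plan:
  F1→Y: 35 × €7 = €245
  F2→W: 99 × €3 = €297
  F3→W: 16 × €14 = €224
  F3→X: 41 × €10 = €410
  F3→Y: 5 × €13 = €65
Optimal cost = €1241.
Saving = 1298 − 1241 = €57.

57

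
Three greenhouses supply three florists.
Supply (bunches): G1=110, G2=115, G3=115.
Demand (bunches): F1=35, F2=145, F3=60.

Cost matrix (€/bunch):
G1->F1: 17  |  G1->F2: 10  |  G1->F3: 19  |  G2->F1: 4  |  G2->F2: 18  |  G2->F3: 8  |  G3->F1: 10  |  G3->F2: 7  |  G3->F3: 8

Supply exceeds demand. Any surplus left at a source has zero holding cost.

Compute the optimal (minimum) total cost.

One minimum-cost allocation:
  G1–F2: 30 × €10 = €300
  G2–F1: 35 × €4 = €140
  G2–F3: 60 × €8 = €480
  G3–F2: 115 × €7 = €805
Total = 300 + 140 + 480 + 805 = €1725.
(Supply check: G1 ships 30; G2 ships 95; G3 ships 115.)

1725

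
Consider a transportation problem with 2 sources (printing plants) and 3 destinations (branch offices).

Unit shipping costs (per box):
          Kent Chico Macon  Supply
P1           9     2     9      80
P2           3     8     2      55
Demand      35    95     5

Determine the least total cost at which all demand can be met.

An optimal shipping plan:
  P1 to Chico: 80 × 2 = 160
  P2 to Kent: 35 × 3 = 105
  P2 to Chico: 15 × 8 = 120
  P2 to Macon: 5 × 2 = 10
Total = 160 + 105 + 120 + 10 = 395.

395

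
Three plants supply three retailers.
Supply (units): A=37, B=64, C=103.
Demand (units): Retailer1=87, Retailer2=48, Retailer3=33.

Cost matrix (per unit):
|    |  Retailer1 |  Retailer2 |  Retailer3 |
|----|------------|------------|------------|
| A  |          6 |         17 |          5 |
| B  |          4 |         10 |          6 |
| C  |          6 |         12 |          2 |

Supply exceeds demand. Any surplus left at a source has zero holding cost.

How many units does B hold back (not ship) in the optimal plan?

Minimum-cost shipments:
  A–Retailer1: 1 × 6 = 6
  B–Retailer1: 16 × 4 = 64
  B–Retailer2: 48 × 10 = 480
  C–Retailer1: 70 × 6 = 420
  C–Retailer3: 33 × 2 = 66
Total cost = 1036.
B ships 64 of its 64, leaving 0.

0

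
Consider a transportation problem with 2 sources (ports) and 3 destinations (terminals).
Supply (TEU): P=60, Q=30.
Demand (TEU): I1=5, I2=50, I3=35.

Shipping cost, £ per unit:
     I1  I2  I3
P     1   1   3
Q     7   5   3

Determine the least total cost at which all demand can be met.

Optimal allocation:
  P->I1: 5 TEU
  P->I2: 50 TEU
  P->I3: 5 TEU
  Q->I3: 30 TEU
Total cost = £160.

160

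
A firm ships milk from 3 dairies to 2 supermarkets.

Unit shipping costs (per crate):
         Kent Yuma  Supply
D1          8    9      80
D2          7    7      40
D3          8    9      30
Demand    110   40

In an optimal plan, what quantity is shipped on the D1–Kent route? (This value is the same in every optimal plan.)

80

The minimum-cost plan:
  D1→Kent: 80 crates
  D2→Yuma: 40 crates
  D3→Kent: 30 crates
Total cost = 1160.
So D1→Kent carries 80 crates.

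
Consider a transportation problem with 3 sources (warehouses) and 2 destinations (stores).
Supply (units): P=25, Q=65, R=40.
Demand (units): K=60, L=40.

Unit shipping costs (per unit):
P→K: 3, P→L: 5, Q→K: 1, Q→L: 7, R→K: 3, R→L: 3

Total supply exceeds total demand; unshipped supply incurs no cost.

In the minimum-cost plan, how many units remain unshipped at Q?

5

An optimal plan:
  Q→K: 60 units
  R→L: 40 units
Total cost = 180.
Q ships 60 of its 65, leaving 5.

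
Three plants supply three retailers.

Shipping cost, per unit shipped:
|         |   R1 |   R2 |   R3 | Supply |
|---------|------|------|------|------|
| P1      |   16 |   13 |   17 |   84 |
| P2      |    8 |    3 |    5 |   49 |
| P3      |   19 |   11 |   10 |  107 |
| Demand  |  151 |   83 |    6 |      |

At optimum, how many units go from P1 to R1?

Solving gives:
  P1→R1: 84 × 16 = 1344
  P2→R1: 49 × 8 = 392
  P3→R1: 18 × 19 = 342
  P3→R2: 83 × 11 = 913
  P3→R3: 6 × 10 = 60
Total cost = 3051.
So P1→R1 carries 84 units.

84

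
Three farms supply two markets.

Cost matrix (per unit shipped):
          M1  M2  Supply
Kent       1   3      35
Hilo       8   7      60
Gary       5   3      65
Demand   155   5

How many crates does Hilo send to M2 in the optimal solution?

The minimum-cost plan:
  Kent to M1: 35 crates
  Hilo to M1: 60 crates
  Gary to M1: 60 crates
  Gary to M2: 5 crates
Total cost = 830.
The route Hilo→M2 is not used.

0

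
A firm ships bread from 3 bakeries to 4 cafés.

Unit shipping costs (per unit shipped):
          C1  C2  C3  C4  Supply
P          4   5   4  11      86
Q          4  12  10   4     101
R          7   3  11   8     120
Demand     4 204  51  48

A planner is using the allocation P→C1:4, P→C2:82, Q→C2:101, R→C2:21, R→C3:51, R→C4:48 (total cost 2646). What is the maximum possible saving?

1160

Current plan cost = 4·4 + 82·5 + 101·12 + 21·3 + 51·11 + 48·8 = 2646.
Optimal plan:
  P->C2: 84 × 5 = 420
  P->C3: 2 × 4 = 8
  Q->C1: 4 × 4 = 16
  Q->C3: 49 × 10 = 490
  Q->C4: 48 × 4 = 192
  R->C2: 120 × 3 = 360
Optimal cost = 1486.
Saving = 2646 − 1486 = 1160.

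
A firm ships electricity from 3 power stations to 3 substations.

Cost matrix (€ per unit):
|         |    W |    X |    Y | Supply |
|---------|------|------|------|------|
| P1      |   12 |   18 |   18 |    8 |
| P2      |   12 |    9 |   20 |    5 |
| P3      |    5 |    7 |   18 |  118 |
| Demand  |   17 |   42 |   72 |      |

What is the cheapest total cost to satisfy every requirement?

One minimum-cost allocation:
  P1→Y: 8 × €18 = €144
  P2→Y: 5 × €20 = €100
  P3→W: 17 × €5 = €85
  P3→X: 42 × €7 = €294
  P3→Y: 59 × €18 = €1062
Total = 144 + 100 + 85 + 294 + 1062 = €1685.
(Supply check: P1 ships 8; P2 ships 5; P3 ships 118.)

1685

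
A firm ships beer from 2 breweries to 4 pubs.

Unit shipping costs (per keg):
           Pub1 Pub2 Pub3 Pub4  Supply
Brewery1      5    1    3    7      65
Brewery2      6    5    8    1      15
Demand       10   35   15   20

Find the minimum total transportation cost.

A cheapest plan:
  Brewery1–Pub1: 10 × 5 = 50
  Brewery1–Pub2: 35 × 1 = 35
  Brewery1–Pub3: 15 × 3 = 45
  Brewery1–Pub4: 5 × 7 = 35
  Brewery2–Pub4: 15 × 1 = 15
Total = 50 + 35 + 45 + 35 + 15 = 180.
(Supply check: Brewery1 ships 65; Brewery2 ships 15.)

180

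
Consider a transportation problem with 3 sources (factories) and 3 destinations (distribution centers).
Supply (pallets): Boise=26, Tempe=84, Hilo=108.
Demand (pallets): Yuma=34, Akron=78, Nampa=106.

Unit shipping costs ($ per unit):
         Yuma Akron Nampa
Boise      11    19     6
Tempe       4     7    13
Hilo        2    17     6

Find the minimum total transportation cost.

1262

One minimum-cost allocation:
  Boise->Nampa: 26 pallets
  Tempe->Yuma: 6 pallets
  Tempe->Akron: 78 pallets
  Hilo->Yuma: 28 pallets
  Hilo->Nampa: 80 pallets
Total cost = $1262.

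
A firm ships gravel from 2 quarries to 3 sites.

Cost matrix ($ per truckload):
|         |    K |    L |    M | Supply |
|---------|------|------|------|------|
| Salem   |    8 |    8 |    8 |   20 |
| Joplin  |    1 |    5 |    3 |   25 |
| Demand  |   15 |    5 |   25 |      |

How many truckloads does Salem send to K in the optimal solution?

Solving gives:
  Salem–L: 5 truckloads
  Salem–M: 15 truckloads
  Joplin–K: 15 truckloads
  Joplin–M: 10 truckloads
Total cost = $205.
The route Salem→K is not used.

0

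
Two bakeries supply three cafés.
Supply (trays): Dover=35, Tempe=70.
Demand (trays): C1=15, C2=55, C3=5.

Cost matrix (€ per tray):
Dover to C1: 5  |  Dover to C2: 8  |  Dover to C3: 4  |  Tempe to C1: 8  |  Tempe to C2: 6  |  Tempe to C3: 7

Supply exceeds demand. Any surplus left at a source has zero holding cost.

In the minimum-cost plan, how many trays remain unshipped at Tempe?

An optimal plan:
  Dover–C1: 15 trays
  Dover–C3: 5 trays
  Tempe–C2: 55 trays
Total cost = €425.
Tempe ships 55 of its 70, leaving 15.

15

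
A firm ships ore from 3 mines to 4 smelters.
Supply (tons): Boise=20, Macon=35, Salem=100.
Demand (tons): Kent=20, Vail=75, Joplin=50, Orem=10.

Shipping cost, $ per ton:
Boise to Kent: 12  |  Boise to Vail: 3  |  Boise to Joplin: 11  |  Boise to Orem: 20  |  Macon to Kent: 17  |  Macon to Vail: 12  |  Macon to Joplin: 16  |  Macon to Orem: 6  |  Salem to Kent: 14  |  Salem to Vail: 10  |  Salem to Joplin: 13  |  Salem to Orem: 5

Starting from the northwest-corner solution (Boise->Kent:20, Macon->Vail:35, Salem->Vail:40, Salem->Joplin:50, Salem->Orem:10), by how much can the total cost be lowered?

110

Current plan cost = 20·12 + 35·12 + 40·10 + 50·13 + 10·5 = $1760.
Optimal plan:
  Boise→Vail: 20 × $3 = $60
  Macon→Vail: 25 × $12 = $300
  Macon→Orem: 10 × $6 = $60
  Salem→Kent: 20 × $14 = $280
  Salem→Vail: 30 × $10 = $300
  Salem→Joplin: 50 × $13 = $650
Optimal cost = $1650.
Saving = 1760 − 1650 = $110.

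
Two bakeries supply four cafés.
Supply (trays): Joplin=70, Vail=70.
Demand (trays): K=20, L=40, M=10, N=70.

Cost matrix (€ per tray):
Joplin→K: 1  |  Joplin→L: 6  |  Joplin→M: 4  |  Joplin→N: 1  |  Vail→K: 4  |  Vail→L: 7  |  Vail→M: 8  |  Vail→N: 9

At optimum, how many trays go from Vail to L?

Solving gives:
  Joplin to N: 70 × €1 = €70
  Vail to K: 20 × €4 = €80
  Vail to L: 40 × €7 = €280
  Vail to M: 10 × €8 = €80
Total cost = €510.
So Vail→L carries 40 trays.

40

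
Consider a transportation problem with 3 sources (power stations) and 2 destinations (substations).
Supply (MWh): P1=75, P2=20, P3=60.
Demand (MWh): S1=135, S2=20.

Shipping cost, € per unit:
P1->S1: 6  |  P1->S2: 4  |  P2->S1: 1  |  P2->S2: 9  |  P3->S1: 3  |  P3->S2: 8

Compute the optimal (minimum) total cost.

610

Optimal allocation:
  P1->S1: 55 MWh
  P1->S2: 20 MWh
  P2->S1: 20 MWh
  P3->S1: 60 MWh
Total cost = €610.
(Supply check: P1 ships 75; P2 ships 20; P3 ships 60.)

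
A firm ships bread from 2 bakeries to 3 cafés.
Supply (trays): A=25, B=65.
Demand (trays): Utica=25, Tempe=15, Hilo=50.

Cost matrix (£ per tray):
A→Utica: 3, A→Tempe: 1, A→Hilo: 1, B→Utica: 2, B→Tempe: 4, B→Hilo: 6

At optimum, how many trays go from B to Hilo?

Optimal shipments:
  A–Hilo: 25 × £1 = £25
  B–Utica: 25 × £2 = £50
  B–Tempe: 15 × £4 = £60
  B–Hilo: 25 × £6 = £150
Total cost = £285.
So B→Hilo carries 25 trays.

25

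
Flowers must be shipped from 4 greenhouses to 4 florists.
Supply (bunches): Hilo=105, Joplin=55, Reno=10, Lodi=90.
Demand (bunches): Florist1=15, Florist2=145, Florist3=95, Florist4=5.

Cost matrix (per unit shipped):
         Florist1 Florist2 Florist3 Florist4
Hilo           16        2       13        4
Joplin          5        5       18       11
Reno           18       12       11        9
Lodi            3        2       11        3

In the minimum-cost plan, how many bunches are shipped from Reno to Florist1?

Solving gives:
  Hilo–Florist2: 105 bunches
  Joplin–Florist1: 15 bunches
  Joplin–Florist2: 40 bunches
  Reno–Florist3: 10 bunches
  Lodi–Florist3: 85 bunches
  Lodi–Florist4: 5 bunches
Total cost = 1545.
The route Reno→Florist1 is not used.

0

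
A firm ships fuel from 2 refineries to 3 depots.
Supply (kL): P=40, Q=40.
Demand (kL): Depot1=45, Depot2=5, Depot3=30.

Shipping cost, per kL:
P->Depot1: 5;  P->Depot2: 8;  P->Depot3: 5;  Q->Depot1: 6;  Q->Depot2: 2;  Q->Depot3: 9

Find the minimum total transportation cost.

One minimum-cost allocation:
  P->Depot1: 10 × 5 = 50
  P->Depot3: 30 × 5 = 150
  Q->Depot1: 35 × 6 = 210
  Q->Depot2: 5 × 2 = 10
Total = 50 + 150 + 210 + 10 = 420.
(Supply check: P ships 40; Q ships 40.)

420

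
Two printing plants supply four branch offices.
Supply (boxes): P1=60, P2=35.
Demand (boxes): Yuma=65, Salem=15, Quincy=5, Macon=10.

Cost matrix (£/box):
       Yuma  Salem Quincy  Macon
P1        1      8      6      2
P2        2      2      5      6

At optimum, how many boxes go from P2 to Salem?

Solving gives:
  P1 to Yuma: 50 × £1 = £50
  P1 to Macon: 10 × £2 = £20
  P2 to Yuma: 15 × £2 = £30
  P2 to Salem: 15 × £2 = £30
  P2 to Quincy: 5 × £5 = £25
Total cost = £155.
So P2→Salem carries 15 boxes.

15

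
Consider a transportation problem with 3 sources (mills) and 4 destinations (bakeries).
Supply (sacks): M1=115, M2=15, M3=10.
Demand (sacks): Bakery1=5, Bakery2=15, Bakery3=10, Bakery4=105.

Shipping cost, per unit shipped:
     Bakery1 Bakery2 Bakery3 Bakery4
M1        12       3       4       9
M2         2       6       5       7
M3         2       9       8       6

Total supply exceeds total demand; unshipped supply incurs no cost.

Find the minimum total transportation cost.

One minimum-cost allocation:
  M1 to Bakery2: 15 × 3 = 45
  M1 to Bakery3: 10 × 4 = 40
  M1 to Bakery4: 85 × 9 = 765
  M2 to Bakery1: 5 × 2 = 10
  M2 to Bakery4: 10 × 7 = 70
  M3 to Bakery4: 10 × 6 = 60
Total = 45 + 40 + 765 + 10 + 70 + 60 = 990.
(Supply check: M1 ships 110; M2 ships 15; M3 ships 10.)

990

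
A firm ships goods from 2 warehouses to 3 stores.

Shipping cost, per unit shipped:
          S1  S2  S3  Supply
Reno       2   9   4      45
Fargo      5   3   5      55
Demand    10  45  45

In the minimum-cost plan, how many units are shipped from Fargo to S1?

0

Solving gives:
  Reno→S1: 10 × 2 = 20
  Reno→S3: 35 × 4 = 140
  Fargo→S2: 45 × 3 = 135
  Fargo→S3: 10 × 5 = 50
Total cost = 345.
The route Fargo→S1 is not used.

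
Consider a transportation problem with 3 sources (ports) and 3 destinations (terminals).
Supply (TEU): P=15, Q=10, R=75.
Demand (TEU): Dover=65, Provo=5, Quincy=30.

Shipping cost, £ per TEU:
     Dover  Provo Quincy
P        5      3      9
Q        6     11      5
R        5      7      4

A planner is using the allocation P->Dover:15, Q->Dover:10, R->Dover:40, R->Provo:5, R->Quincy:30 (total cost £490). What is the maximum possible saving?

Current plan cost = 15·5 + 10·6 + 40·5 + 5·7 + 30·4 = £490.
Optimal plan:
  P–Dover: 10 × £5 = £50
  P–Provo: 5 × £3 = £15
  Q–Quincy: 10 × £5 = £50
  R–Dover: 55 × £5 = £275
  R–Quincy: 20 × £4 = £80
Optimal cost = £470.
Saving = 490 − 470 = £20.

20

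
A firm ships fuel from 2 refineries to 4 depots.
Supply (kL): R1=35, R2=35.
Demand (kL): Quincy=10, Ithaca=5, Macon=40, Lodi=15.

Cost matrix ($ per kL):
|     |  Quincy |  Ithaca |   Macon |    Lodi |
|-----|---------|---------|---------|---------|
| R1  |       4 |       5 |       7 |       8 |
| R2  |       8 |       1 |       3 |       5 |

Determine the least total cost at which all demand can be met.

325

An optimal shipping plan:
  R1→Quincy: 10 × $4 = $40
  R1→Ithaca: 5 × $5 = $25
  R1→Macon: 5 × $7 = $35
  R1→Lodi: 15 × $8 = $120
  R2→Macon: 35 × $3 = $105
Total = 40 + 25 + 35 + 120 + 105 = $325.
(Supply check: R1 ships 35; R2 ships 35.)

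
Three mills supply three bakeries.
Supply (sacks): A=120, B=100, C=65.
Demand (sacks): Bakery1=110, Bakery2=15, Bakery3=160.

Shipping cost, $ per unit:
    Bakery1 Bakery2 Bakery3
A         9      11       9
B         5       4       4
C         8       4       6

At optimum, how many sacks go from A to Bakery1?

Optimal shipments:
  A->Bakery1: 110 sacks
  A->Bakery3: 10 sacks
  B->Bakery3: 100 sacks
  C->Bakery2: 15 sacks
  C->Bakery3: 50 sacks
Total cost = $1840.
So A→Bakery1 carries 110 sacks.

110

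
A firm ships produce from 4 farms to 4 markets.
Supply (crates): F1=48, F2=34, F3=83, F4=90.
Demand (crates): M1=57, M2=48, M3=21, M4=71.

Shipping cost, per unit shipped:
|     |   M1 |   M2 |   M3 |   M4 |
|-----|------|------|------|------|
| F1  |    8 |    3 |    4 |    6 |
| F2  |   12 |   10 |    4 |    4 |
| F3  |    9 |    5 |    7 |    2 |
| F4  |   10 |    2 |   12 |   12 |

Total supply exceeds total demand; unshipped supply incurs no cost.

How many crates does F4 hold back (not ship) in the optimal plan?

Minimum-cost shipments:
  F1→M1: 48 × 8 = 384
  F2→M3: 21 × 4 = 84
  F3→M1: 9 × 9 = 81
  F3→M4: 71 × 2 = 142
  F4→M2: 48 × 2 = 96
Total cost = 787.
F4 ships 48 of its 90, leaving 42.

42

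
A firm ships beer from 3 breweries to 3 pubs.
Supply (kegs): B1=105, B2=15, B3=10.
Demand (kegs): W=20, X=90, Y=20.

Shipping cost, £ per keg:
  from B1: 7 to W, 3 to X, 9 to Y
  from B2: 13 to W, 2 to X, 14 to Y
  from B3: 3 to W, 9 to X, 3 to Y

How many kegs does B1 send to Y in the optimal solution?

Optimal shipments:
  B1→W: 20 kegs
  B1→X: 75 kegs
  B1→Y: 10 kegs
  B2→X: 15 kegs
  B3→Y: 10 kegs
Total cost = £515.
So B1→Y carries 10 kegs.

10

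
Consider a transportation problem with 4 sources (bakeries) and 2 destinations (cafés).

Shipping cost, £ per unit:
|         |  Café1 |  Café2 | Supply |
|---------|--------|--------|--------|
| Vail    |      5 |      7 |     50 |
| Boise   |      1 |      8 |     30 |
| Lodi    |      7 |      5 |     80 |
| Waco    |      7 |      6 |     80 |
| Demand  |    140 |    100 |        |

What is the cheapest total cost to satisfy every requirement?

An optimal shipping plan:
  Vail->Café1: 50 trays
  Boise->Café1: 30 trays
  Lodi->Café2: 80 trays
  Waco->Café1: 60 trays
  Waco->Café2: 20 trays
Total cost = £1220.
(Supply check: Vail ships 50; Boise ships 30; Lodi ships 80; Waco ships 80.)

1220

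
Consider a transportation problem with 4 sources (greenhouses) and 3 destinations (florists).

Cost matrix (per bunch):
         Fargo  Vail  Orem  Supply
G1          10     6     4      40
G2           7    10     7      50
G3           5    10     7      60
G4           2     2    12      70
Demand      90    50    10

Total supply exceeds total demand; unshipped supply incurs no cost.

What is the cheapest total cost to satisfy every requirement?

540

One minimum-cost allocation:
  G1->Vail: 10 × 6 = 60
  G1->Orem: 10 × 4 = 40
  G3->Fargo: 60 × 5 = 300
  G4->Fargo: 30 × 2 = 60
  G4->Vail: 40 × 2 = 80
Total = 60 + 40 + 300 + 60 + 80 = 540.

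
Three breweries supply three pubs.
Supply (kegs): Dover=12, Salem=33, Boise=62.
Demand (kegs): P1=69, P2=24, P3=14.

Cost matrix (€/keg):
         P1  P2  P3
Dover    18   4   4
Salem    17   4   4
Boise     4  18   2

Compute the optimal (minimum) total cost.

A cheapest plan:
  Dover–P3: 12 kegs
  Salem–P1: 7 kegs
  Salem–P2: 24 kegs
  Salem–P3: 2 kegs
  Boise–P1: 62 kegs
Total cost = €519.
(Supply check: Dover ships 12; Salem ships 33; Boise ships 62.)

519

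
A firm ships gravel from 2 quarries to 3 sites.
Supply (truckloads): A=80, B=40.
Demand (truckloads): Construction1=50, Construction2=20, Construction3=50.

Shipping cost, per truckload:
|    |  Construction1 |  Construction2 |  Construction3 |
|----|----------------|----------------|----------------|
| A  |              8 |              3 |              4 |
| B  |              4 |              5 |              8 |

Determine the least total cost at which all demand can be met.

A cheapest plan:
  A->Construction1: 10 × 8 = 80
  A->Construction2: 20 × 3 = 60
  A->Construction3: 50 × 4 = 200
  B->Construction1: 40 × 4 = 160
Total = 80 + 60 + 200 + 160 = 500.

500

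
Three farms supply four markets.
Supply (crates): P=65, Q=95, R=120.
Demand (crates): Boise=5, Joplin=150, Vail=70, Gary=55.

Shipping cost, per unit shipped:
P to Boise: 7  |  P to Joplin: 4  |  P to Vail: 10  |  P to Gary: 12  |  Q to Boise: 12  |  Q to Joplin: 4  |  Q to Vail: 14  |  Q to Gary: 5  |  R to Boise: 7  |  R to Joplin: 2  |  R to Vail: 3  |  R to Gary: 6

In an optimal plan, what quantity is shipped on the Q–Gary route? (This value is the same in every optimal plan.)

55

The minimum-cost plan:
  P to Boise: 5 × 7 = 35
  P to Joplin: 60 × 4 = 240
  Q to Joplin: 40 × 4 = 160
  Q to Gary: 55 × 5 = 275
  R to Joplin: 50 × 2 = 100
  R to Vail: 70 × 3 = 210
Total cost = 1020.
So Q→Gary carries 55 crates.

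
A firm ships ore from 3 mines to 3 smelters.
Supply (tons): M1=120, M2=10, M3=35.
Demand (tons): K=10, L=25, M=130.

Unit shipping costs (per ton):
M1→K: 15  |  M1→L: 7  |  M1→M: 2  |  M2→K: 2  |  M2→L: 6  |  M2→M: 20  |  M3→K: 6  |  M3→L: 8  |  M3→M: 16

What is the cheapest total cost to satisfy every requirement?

620

One minimum-cost allocation:
  M1->M: 120 × 2 = 240
  M2->K: 10 × 2 = 20
  M3->L: 25 × 8 = 200
  M3->M: 10 × 16 = 160
Total = 240 + 20 + 200 + 160 = 620.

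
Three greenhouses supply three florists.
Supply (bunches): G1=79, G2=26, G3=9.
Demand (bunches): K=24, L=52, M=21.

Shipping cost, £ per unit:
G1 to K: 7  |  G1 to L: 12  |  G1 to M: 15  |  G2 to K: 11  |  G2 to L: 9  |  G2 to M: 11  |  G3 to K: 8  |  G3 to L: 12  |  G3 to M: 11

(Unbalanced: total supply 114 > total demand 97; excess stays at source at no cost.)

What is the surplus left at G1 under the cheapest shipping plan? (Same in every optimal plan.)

Minimum-cost shipments:
  G1–K: 24 bunches
  G1–L: 38 bunches
  G2–L: 14 bunches
  G2–M: 12 bunches
  G3–M: 9 bunches
Total cost = £981.
G1 ships 62 of its 79, leaving 17.

17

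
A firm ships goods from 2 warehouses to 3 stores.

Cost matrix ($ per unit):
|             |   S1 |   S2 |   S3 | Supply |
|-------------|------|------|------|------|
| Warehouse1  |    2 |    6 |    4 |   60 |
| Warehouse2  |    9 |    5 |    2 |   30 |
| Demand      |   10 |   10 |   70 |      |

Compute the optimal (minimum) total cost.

A cheapest plan:
  Warehouse1→S1: 10 × $2 = $20
  Warehouse1→S2: 10 × $6 = $60
  Warehouse1→S3: 40 × $4 = $160
  Warehouse2→S3: 30 × $2 = $60
Total = 20 + 60 + 160 + 60 = $300.

300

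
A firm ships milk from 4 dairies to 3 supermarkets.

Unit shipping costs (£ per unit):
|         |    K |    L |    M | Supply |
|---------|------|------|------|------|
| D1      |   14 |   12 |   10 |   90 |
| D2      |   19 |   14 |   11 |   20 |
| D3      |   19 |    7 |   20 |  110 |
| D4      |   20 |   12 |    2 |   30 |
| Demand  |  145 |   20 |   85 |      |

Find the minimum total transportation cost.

An optimal shipping plan:
  D1->K: 55 crates
  D1->M: 35 crates
  D2->M: 20 crates
  D3->K: 90 crates
  D3->L: 20 crates
  D4->M: 30 crates
Total cost = £3250.

3250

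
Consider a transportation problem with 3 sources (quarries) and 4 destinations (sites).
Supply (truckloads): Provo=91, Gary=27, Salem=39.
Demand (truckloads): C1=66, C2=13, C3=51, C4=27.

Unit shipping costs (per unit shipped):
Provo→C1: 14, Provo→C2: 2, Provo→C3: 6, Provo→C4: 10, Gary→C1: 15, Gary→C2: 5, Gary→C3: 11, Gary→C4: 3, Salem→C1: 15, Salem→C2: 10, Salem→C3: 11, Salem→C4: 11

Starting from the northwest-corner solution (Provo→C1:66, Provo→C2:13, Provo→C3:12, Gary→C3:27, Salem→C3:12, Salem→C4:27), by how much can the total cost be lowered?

Current plan cost = 66·14 + 13·2 + 12·6 + 27·11 + 12·11 + 27·11 = 1748.
Optimal plan:
  Provo–C1: 27 × 14 = 378
  Provo–C2: 13 × 2 = 26
  Provo–C3: 51 × 6 = 306
  Gary–C4: 27 × 3 = 81
  Salem–C1: 39 × 15 = 585
Optimal cost = 1376.
Saving = 1748 − 1376 = 372.

372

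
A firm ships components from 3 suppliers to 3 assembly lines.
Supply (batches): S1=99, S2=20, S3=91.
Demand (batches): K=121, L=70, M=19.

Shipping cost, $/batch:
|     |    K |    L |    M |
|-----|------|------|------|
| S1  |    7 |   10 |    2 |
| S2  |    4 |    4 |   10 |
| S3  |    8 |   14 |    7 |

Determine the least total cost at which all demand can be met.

One minimum-cost allocation:
  S1->K: 30 × $7 = $210
  S1->L: 50 × $10 = $500
  S1->M: 19 × $2 = $38
  S2->L: 20 × $4 = $80
  S3->K: 91 × $8 = $728
Total = 210 + 500 + 38 + 80 + 728 = $1556.

1556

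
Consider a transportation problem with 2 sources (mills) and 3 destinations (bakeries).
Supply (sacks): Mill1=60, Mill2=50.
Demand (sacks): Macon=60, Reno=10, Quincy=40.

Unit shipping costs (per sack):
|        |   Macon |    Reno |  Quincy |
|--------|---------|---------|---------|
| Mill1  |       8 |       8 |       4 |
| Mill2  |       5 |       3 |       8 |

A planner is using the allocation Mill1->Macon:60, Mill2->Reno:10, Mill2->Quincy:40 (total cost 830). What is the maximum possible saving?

Current plan cost = 60·8 + 10·3 + 40·8 = 830.
Optimal plan:
  Mill1->Macon: 20 × 8 = 160
  Mill1->Quincy: 40 × 4 = 160
  Mill2->Macon: 40 × 5 = 200
  Mill2->Reno: 10 × 3 = 30
Optimal cost = 550.
Saving = 830 − 550 = 280.

280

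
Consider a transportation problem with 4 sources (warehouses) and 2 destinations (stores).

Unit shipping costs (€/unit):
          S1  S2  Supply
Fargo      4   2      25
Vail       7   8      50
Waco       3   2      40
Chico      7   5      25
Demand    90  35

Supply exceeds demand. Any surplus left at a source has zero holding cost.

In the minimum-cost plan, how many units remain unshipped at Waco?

Minimum-cost shipments:
  Fargo to S2: 25 × €2 = €50
  Vail to S1: 50 × €7 = €350
  Waco to S1: 40 × €3 = €120
  Chico to S2: 10 × €5 = €50
Total cost = €570.
Waco ships 40 of its 40, leaving 0.

0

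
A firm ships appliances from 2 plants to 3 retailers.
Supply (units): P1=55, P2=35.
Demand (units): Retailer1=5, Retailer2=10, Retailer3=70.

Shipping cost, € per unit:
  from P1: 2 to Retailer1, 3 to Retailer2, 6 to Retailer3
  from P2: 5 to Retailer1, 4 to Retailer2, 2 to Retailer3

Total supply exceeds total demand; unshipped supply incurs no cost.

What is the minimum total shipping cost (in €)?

320

Optimal allocation:
  P1 to Retailer1: 5 units
  P1 to Retailer2: 10 units
  P1 to Retailer3: 35 units
  P2 to Retailer3: 35 units
Total cost = €320.
(Supply check: P1 ships 50; P2 ships 35.)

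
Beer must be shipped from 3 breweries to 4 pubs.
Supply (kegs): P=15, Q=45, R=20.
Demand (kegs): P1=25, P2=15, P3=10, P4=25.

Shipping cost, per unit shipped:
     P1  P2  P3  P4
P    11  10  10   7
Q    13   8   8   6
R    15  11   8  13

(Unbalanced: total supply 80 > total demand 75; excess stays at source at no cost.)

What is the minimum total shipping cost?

655

An optimal shipping plan:
  P–P1: 15 × 11 = 165
  Q–P1: 5 × 13 = 65
  Q–P2: 15 × 8 = 120
  Q–P4: 25 × 6 = 150
  R–P1: 5 × 15 = 75
  R–P3: 10 × 8 = 80
Total = 165 + 65 + 120 + 150 + 75 + 80 = 655.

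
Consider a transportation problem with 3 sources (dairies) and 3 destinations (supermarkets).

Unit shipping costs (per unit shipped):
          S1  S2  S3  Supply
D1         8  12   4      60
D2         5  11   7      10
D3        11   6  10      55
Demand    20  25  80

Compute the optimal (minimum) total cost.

750

An optimal shipping plan:
  D1 to S3: 60 × 4 = 240
  D2 to S1: 10 × 5 = 50
  D3 to S1: 10 × 11 = 110
  D3 to S2: 25 × 6 = 150
  D3 to S3: 20 × 10 = 200
Total = 240 + 50 + 110 + 150 + 200 = 750.
(Supply check: D1 ships 60; D2 ships 10; D3 ships 55.)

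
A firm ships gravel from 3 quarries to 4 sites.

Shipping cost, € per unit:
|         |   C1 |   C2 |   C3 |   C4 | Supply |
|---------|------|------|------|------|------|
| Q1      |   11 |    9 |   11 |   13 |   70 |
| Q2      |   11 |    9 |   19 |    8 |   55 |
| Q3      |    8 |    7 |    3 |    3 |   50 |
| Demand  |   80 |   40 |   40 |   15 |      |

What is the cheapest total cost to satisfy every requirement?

One minimum-cost allocation:
  Q1->C1: 30 × €11 = €330
  Q1->C2: 40 × €9 = €360
  Q2->C1: 50 × €11 = €550
  Q2->C4: 5 × €8 = €40
  Q3->C3: 40 × €3 = €120
  Q3->C4: 10 × €3 = €30
Total = 330 + 360 + 550 + 40 + 120 + 30 = €1430.

1430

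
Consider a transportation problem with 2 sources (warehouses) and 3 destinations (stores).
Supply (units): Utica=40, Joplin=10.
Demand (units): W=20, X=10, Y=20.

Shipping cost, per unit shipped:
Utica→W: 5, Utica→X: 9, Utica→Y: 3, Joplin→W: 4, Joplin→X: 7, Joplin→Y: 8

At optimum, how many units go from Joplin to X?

The minimum-cost plan:
  Utica to W: 20 × 5 = 100
  Utica to Y: 20 × 3 = 60
  Joplin to X: 10 × 7 = 70
Total cost = 230.
So Joplin→X carries 10 units.

10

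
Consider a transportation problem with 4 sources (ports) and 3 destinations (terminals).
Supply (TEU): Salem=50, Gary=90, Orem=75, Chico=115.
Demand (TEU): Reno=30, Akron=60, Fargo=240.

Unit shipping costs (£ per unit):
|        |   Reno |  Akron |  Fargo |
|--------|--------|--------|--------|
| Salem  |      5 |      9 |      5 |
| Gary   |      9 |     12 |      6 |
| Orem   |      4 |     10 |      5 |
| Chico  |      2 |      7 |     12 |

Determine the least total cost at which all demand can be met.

A cheapest plan:
  Salem→Fargo: 50 × £5 = £250
  Gary→Fargo: 90 × £6 = £540
  Orem→Fargo: 75 × £5 = £375
  Chico→Reno: 30 × £2 = £60
  Chico→Akron: 60 × £7 = £420
  Chico→Fargo: 25 × £12 = £300
Total = 250 + 540 + 375 + 60 + 420 + 300 = £1945.
(Supply check: Salem ships 50; Gary ships 90; Orem ships 75; Chico ships 115.)

1945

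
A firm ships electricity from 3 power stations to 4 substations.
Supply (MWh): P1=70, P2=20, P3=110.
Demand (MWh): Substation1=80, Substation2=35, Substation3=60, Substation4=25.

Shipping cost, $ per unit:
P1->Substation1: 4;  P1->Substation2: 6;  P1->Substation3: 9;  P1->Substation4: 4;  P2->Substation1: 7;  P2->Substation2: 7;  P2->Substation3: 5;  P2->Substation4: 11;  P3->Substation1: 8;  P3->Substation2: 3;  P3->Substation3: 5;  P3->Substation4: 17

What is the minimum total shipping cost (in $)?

945

Optimal allocation:
  P1–Substation1: 45 × $4 = $180
  P1–Substation4: 25 × $4 = $100
  P2–Substation1: 20 × $7 = $140
  P3–Substation1: 15 × $8 = $120
  P3–Substation2: 35 × $3 = $105
  P3–Substation3: 60 × $5 = $300
Total = 180 + 100 + 140 + 120 + 105 + 300 = $945.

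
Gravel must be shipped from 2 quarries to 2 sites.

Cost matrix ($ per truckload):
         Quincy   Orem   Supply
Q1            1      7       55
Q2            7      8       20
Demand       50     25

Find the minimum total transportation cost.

One minimum-cost allocation:
  Q1->Quincy: 50 × $1 = $50
  Q1->Orem: 5 × $7 = $35
  Q2->Orem: 20 × $8 = $160
Total = 50 + 35 + 160 = $245.

245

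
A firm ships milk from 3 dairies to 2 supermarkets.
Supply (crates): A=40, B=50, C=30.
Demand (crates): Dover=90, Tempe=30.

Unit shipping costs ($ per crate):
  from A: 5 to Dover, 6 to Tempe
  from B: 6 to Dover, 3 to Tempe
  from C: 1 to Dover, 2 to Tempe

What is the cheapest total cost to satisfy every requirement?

440

Optimal allocation:
  A to Dover: 40 × $5 = $200
  B to Dover: 20 × $6 = $120
  B to Tempe: 30 × $3 = $90
  C to Dover: 30 × $1 = $30
Total = 200 + 120 + 90 + 30 = $440.
(Supply check: A ships 40; B ships 50; C ships 30.)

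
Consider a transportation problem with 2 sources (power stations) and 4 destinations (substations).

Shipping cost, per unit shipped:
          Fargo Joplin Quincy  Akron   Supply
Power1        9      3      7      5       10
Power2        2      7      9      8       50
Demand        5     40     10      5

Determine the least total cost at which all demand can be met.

380

A cheapest plan:
  Power1–Joplin: 10 × 3 = 30
  Power2–Fargo: 5 × 2 = 10
  Power2–Joplin: 30 × 7 = 210
  Power2–Quincy: 10 × 9 = 90
  Power2–Akron: 5 × 8 = 40
Total = 30 + 10 + 210 + 90 + 40 = 380.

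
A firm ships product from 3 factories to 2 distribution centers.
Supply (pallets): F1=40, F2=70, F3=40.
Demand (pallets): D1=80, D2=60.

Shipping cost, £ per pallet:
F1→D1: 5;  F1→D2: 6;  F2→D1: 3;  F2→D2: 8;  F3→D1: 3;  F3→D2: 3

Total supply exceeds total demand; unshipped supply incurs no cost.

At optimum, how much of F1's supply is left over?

Minimum-cost shipments:
  F1–D1: 10 × £5 = £50
  F1–D2: 20 × £6 = £120
  F2–D1: 70 × £3 = £210
  F3–D2: 40 × £3 = £120
Total cost = £500.
F1 ships 30 of its 40, leaving 10.

10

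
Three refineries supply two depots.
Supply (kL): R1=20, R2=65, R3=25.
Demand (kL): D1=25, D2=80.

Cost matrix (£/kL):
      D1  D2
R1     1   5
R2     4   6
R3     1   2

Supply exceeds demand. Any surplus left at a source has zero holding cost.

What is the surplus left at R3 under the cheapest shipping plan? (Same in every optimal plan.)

An optimal plan:
  R1–D1: 20 × £1 = £20
  R2–D1: 5 × £4 = £20
  R2–D2: 55 × £6 = £330
  R3–D2: 25 × £2 = £50
Total cost = £420.
R3 ships 25 of its 25, leaving 0.

0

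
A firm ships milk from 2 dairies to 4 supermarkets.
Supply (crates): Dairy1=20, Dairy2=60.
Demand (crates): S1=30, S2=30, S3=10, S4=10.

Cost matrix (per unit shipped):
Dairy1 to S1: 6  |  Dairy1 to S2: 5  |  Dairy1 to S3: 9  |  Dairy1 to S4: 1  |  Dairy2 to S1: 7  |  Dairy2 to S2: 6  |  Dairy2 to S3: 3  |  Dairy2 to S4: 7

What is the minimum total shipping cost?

420

An optimal shipping plan:
  Dairy1->S1: 10 × 6 = 60
  Dairy1->S4: 10 × 1 = 10
  Dairy2->S1: 20 × 7 = 140
  Dairy2->S2: 30 × 6 = 180
  Dairy2->S3: 10 × 3 = 30
Total = 60 + 10 + 140 + 180 + 30 = 420.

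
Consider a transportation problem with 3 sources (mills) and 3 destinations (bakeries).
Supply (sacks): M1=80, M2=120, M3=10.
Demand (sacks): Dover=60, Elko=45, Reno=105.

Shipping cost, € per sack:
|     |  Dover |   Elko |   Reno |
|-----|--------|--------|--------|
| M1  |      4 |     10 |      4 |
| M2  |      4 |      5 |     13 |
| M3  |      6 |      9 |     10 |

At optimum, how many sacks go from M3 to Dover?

Optimal shipments:
  M1 to Reno: 80 × €4 = €320
  M2 to Dover: 60 × €4 = €240
  M2 to Elko: 45 × €5 = €225
  M2 to Reno: 15 × €13 = €195
  M3 to Reno: 10 × €10 = €100
Total cost = €1080.
The route M3→Dover is not used.

0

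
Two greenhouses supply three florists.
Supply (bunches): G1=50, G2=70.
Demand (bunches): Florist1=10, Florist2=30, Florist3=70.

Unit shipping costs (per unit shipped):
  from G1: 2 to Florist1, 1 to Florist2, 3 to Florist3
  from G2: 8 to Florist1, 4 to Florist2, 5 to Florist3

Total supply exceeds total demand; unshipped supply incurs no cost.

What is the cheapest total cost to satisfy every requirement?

A cheapest plan:
  G1 to Florist1: 10 × 2 = 20
  G1 to Florist2: 30 × 1 = 30
  G1 to Florist3: 10 × 3 = 30
  G2 to Florist3: 60 × 5 = 300
Total = 20 + 30 + 30 + 300 = 380.

380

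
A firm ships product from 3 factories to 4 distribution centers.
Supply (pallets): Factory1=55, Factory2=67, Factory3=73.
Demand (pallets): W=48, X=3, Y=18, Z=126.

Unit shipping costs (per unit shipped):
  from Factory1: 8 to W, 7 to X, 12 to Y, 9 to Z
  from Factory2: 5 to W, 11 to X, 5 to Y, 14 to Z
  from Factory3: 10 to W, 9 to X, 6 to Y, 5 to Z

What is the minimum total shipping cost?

1197

A cheapest plan:
  Factory1 to X: 2 × 7 = 14
  Factory1 to Z: 53 × 9 = 477
  Factory2 to W: 48 × 5 = 240
  Factory2 to X: 1 × 11 = 11
  Factory2 to Y: 18 × 5 = 90
  Factory3 to Z: 73 × 5 = 365
Total = 14 + 477 + 240 + 11 + 90 + 365 = 1197.
(Supply check: Factory1 ships 55; Factory2 ships 67; Factory3 ships 73.)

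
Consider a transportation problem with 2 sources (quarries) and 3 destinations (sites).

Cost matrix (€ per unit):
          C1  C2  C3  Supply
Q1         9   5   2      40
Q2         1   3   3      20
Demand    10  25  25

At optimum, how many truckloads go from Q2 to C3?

0

Optimal shipments:
  Q1–C2: 15 truckloads
  Q1–C3: 25 truckloads
  Q2–C1: 10 truckloads
  Q2–C2: 10 truckloads
Total cost = €165.
The route Q2→C3 is not used.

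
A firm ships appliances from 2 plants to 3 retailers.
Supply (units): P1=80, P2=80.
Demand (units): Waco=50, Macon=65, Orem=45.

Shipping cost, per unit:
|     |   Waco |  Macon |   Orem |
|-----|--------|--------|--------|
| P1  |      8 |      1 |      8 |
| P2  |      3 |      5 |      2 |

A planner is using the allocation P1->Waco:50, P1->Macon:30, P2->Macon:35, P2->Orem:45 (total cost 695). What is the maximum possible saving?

315

Current plan cost = 50·8 + 30·1 + 35·5 + 45·2 = 695.
Optimal plan:
  P1–Waco: 15 × 8 = 120
  P1–Macon: 65 × 1 = 65
  P2–Waco: 35 × 3 = 105
  P2–Orem: 45 × 2 = 90
Optimal cost = 380.
Saving = 695 − 380 = 315.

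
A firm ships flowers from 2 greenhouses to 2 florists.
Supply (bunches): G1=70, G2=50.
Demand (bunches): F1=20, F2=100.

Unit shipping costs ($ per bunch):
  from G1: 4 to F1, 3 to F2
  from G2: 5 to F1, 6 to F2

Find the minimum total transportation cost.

A cheapest plan:
  G1→F2: 70 × $3 = $210
  G2→F1: 20 × $5 = $100
  G2→F2: 30 × $6 = $180
Total = 210 + 100 + 180 = $490.

490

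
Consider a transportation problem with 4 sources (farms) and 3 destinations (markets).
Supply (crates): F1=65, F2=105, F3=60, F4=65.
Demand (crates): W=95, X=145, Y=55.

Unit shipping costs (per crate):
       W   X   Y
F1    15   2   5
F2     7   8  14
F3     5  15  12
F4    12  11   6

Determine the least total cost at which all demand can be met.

1675

Optimal allocation:
  F1–X: 65 crates
  F2–W: 35 crates
  F2–X: 70 crates
  F3–W: 60 crates
  F4–X: 10 crates
  F4–Y: 55 crates
Total cost = 1675.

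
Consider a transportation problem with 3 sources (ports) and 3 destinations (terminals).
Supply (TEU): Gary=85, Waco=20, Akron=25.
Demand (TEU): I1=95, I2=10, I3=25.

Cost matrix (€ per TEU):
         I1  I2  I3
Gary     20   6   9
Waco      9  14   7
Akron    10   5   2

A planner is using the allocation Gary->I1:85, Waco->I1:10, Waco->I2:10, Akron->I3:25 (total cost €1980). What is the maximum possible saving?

265

Current plan cost = 85·20 + 10·9 + 10·14 + 25·2 = €1980.
Optimal plan:
  Gary–I1: 50 × €20 = €1000
  Gary–I2: 10 × €6 = €60
  Gary–I3: 25 × €9 = €225
  Waco–I1: 20 × €9 = €180
  Akron–I1: 25 × €10 = €250
Optimal cost = €1715.
Saving = 1980 − 1715 = €265.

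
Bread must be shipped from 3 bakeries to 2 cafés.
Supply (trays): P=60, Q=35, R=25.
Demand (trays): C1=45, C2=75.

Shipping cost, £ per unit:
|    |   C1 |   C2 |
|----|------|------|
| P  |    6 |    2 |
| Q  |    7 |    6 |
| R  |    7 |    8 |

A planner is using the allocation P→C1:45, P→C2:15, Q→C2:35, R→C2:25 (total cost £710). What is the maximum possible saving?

Current plan cost = 45·6 + 15·2 + 35·6 + 25·8 = £710.
Optimal plan:
  P–C2: 60 × £2 = £120
  Q–C1: 20 × £7 = £140
  Q–C2: 15 × £6 = £90
  R–C1: 25 × £7 = £175
Optimal cost = £525.
Saving = 710 − 525 = £185.

185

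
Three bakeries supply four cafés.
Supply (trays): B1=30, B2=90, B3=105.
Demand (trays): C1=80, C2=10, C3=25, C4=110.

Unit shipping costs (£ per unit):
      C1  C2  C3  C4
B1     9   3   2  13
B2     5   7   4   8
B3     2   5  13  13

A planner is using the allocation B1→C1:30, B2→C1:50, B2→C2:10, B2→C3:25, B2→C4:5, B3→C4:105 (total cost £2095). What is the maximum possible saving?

Current plan cost = 30·9 + 50·5 + 10·7 + 25·4 + 5·8 + 105·13 = £2095.
Optimal plan:
  B1→C2: 5 trays
  B1→C3: 25 trays
  B2→C4: 90 trays
  B3→C1: 80 trays
  B3→C2: 5 trays
  B3→C4: 20 trays
Optimal cost = £1230.
Saving = 2095 − 1230 = £865.

865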